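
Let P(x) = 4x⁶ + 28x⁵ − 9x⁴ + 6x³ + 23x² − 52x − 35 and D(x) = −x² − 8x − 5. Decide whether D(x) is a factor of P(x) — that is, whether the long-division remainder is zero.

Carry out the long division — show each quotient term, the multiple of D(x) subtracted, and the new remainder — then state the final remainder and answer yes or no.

R(x) = 2x + 5, so D(x) is not a factor of P(x). no

Step 1: lead(4x⁶ + 28x⁵ − 9x⁴ + 6x³ + 23x² − 52x − 35) ÷ lead(D) = 4x⁶ ÷ −x² = −4x⁴. Subtract (−4x⁴)·D = 4x⁶ + 32x⁵ + 20x⁴. Remainder: −4x⁵ − 29x⁴ + 6x³ + 23x² − 52x − 35.
Step 2: lead(−4x⁵ − 29x⁴ + 6x³ + 23x² − 52x − 35) ÷ lead(D) = −4x⁵ ÷ −x² = 4x³. Subtract (4x³)·D = −4x⁵ − 32x⁴ − 20x³. Remainder: 3x⁴ + 26x³ + 23x² − 52x − 35.
Step 3: lead(3x⁴ + 26x³ + 23x² − 52x − 35) ÷ lead(D) = 3x⁴ ÷ −x² = −3x². Subtract (−3x²)·D = 3x⁴ + 24x³ + 15x². Remainder: 2x³ + 8x² − 52x − 35.
Step 4: lead(2x³ + 8x² − 52x − 35) ÷ lead(D) = 2x³ ÷ −x² = −2x. Subtract (−2x)·D = 2x³ + 16x² + 10x. Remainder: −8x² − 62x − 35.
Step 5: lead(−8x² − 62x − 35) ÷ lead(D) = −8x² ÷ −x² = 8. Subtract (8)·D = −8x² − 64x − 40. Remainder: 2x + 5.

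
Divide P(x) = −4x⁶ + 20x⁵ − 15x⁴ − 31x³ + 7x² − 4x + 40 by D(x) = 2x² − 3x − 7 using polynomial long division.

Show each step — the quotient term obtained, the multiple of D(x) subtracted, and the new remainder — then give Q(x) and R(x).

Q(x) = −2x⁴ + 7x³ − 4x² + 3x − 6; R(x) = −x − 2

Step 1: lead(−4x⁶ + 20x⁵ − 15x⁴ − 31x³ + 7x² − 4x + 40) ÷ lead(D) = −4x⁶ ÷ 2x² = −2x⁴. Subtract (−2x⁴)·D = −4x⁶ + 6x⁵ + 14x⁴. Remainder: 14x⁵ − 29x⁴ − 31x³ + 7x² − 4x + 40.
Step 2: lead(14x⁵ − 29x⁴ − 31x³ + 7x² − 4x + 40) ÷ lead(D) = 14x⁵ ÷ 2x² = 7x³. Subtract (7x³)·D = 14x⁵ − 21x⁴ − 49x³. Remainder: −8x⁴ + 18x³ + 7x² − 4x + 40.
Step 3: lead(−8x⁴ + 18x³ + 7x² − 4x + 40) ÷ lead(D) = −8x⁴ ÷ 2x² = −4x². Subtract (−4x²)·D = −8x⁴ + 12x³ + 28x². Remainder: 6x³ − 21x² − 4x + 40.
Step 4: lead(6x³ − 21x² − 4x + 40) ÷ lead(D) = 6x³ ÷ 2x² = 3x. Subtract (3x)·D = 6x³ − 9x² − 21x. Remainder: −12x² + 17x + 40.
Step 5: lead(−12x² + 17x + 40) ÷ lead(D) = −12x² ÷ 2x² = −6. Subtract (−6)·D = −12x² + 18x + 42. Remainder: −x − 2.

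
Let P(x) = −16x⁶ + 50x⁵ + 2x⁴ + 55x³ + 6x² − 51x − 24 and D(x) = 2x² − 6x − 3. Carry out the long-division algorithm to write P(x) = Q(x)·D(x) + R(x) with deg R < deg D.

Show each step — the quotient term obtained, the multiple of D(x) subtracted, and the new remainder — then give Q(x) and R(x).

Q(x) = −8x⁴ + x³ − 8x² + 5x + 6; R(x) = −6

Step 1: lead(−16x⁶ + 50x⁵ + 2x⁴ + 55x³ + 6x² − 51x − 24) ÷ lead(D) = −16x⁶ ÷ 2x² = −8x⁴. Subtract (−8x⁴)·D = −16x⁶ + 48x⁵ + 24x⁴. Remainder: 2x⁵ − 22x⁴ + 55x³ + 6x² − 51x − 24.
Step 2: lead(2x⁵ − 22x⁴ + 55x³ + 6x² − 51x − 24) ÷ lead(D) = 2x⁵ ÷ 2x² = x³. Subtract (x³)·D = 2x⁵ − 6x⁴ − 3x³. Remainder: −16x⁴ + 58x³ + 6x² − 51x − 24.
Step 3: lead(−16x⁴ + 58x³ + 6x² − 51x − 24) ÷ lead(D) = −16x⁴ ÷ 2x² = −8x². Subtract (−8x²)·D = −16x⁴ + 48x³ + 24x². Remainder: 10x³ − 18x² − 51x − 24.
Step 4: lead(10x³ − 18x² − 51x − 24) ÷ lead(D) = 10x³ ÷ 2x² = 5x. Subtract (5x)·D = 10x³ − 30x² − 15x. Remainder: 12x² − 36x − 24.
Step 5: lead(12x² − 36x − 24) ÷ lead(D) = 12x² ÷ 2x² = 6. Subtract (6)·D = 12x² − 36x − 18. Remainder: −6.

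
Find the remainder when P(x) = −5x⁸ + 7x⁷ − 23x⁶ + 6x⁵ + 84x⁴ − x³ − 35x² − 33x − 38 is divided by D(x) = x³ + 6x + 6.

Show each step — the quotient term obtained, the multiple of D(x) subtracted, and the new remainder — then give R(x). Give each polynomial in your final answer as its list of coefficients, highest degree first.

Step 1: lead(−5x⁸ + 7x⁷ − 23x⁶ + 6x⁵ + 84x⁴ − x³ − 35x² − 33x − 38) ÷ lead(D) = −5x⁸ ÷ x³ = −5x⁵. Subtract (−5x⁵)·D = −5x⁸ − 30x⁶ − 30x⁵. Remainder: 7x⁷ + 7x⁶ + 36x⁵ + 84x⁴ − x³ − 35x² − 33x − 38.
Step 2: lead(7x⁷ + 7x⁶ + 36x⁵ + 84x⁴ − x³ − 35x² − 33x − 38) ÷ lead(D) = 7x⁷ ÷ x³ = 7x⁴. Subtract (7x⁴)·D = 7x⁷ + 42x⁵ + 42x⁴. Remainder: 7x⁶ − 6x⁵ + 42x⁴ − x³ − 35x² − 33x − 38.
Step 3: lead(7x⁶ − 6x⁵ + 42x⁴ − x³ − 35x² − 33x − 38) ÷ lead(D) = 7x⁶ ÷ x³ = 7x³. Subtract (7x³)·D = 7x⁶ + 42x⁴ + 42x³. Remainder: −6x⁵ − 43x³ − 35x² − 33x − 38.
Step 4: lead(−6x⁵ − 43x³ − 35x² − 33x − 38) ÷ lead(D) = −6x⁵ ÷ x³ = −6x². Subtract (−6x²)·D = −6x⁵ − 36x³ − 36x². Remainder: −7x³ + x² − 33x − 38.
Step 5: lead(−7x³ + x² − 33x − 38) ÷ lead(D) = −7x³ ÷ x³ = −7. Subtract (−7)·D = −7x³ − 42x − 42. Remainder: x² + 9x + 4.

R = [1, 9, 4]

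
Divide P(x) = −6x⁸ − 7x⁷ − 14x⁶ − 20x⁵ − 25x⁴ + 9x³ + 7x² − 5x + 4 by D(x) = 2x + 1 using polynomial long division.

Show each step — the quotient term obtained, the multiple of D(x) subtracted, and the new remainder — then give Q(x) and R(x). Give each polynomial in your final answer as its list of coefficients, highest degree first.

Q = [-3, -2, -6, -7, -9, 9, -1, -2]; R = [6]

Step 1: lead(−6x⁸ − 7x⁷ − 14x⁶ − 20x⁵ − 25x⁴ + 9x³ + 7x² − 5x + 4) ÷ lead(D) = −6x⁸ ÷ 2x = −3x⁷. Subtract (−3x⁷)·D = −6x⁸ − 3x⁷. Remainder: −4x⁷ − 14x⁶ − 20x⁵ − 25x⁴ + 9x³ + 7x² − 5x + 4.
Step 2: lead(−4x⁷ − 14x⁶ − 20x⁵ − 25x⁴ + 9x³ + 7x² − 5x + 4) ÷ lead(D) = −4x⁷ ÷ 2x = −2x⁶. Subtract (−2x⁶)·D = −4x⁷ − 2x⁶. Remainder: −12x⁶ − 20x⁵ − 25x⁴ + 9x³ + 7x² − 5x + 4.
Step 3: lead(−12x⁶ − 20x⁵ − 25x⁴ + 9x³ + 7x² − 5x + 4) ÷ lead(D) = −12x⁶ ÷ 2x = −6x⁵. Subtract (−6x⁵)·D = −12x⁶ − 6x⁵. Remainder: −14x⁵ − 25x⁴ + 9x³ + 7x² − 5x + 4.
Step 4: lead(−14x⁵ − 25x⁴ + 9x³ + 7x² − 5x + 4) ÷ lead(D) = −14x⁵ ÷ 2x = −7x⁴. Subtract (−7x⁴)·D = −14x⁵ − 7x⁴. Remainder: −18x⁴ + 9x³ + 7x² − 5x + 4.
Step 5: lead(−18x⁴ + 9x³ + 7x² − 5x + 4) ÷ lead(D) = −18x⁴ ÷ 2x = −9x³. Subtract (−9x³)·D = −18x⁴ − 9x³. Remainder: 18x³ + 7x² − 5x + 4.
Step 6: lead(18x³ + 7x² − 5x + 4) ÷ lead(D) = 18x³ ÷ 2x = 9x². Subtract (9x²)·D = 18x³ + 9x². Remainder: −2x² − 5x + 4.
Step 7: lead(−2x² − 5x + 4) ÷ lead(D) = −2x² ÷ 2x = −x. Subtract (−x)·D = −2x² − x. Remainder: −4x + 4.
Step 8: lead(−4x + 4) ÷ lead(D) = −4x ÷ 2x = −2. Subtract (−2)·D = −4x − 2. Remainder: 6.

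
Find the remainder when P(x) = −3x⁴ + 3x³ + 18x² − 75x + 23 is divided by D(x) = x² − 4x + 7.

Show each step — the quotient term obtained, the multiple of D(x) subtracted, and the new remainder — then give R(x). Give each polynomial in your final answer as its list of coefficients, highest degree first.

R = [2]

Step 1: lead(−3x⁴ + 3x³ + 18x² − 75x + 23) ÷ lead(D) = −3x⁴ ÷ x² = −3x². Subtract (−3x²)·D = −3x⁴ + 12x³ − 21x². Remainder: −9x³ + 39x² − 75x + 23.
Step 2: lead(−9x³ + 39x² − 75x + 23) ÷ lead(D) = −9x³ ÷ x² = −9x. Subtract (−9x)·D = −9x³ + 36x² − 63x. Remainder: 3x² − 12x + 23.
Step 3: lead(3x² − 12x + 23) ÷ lead(D) = 3x² ÷ x² = 3. Subtract (3)·D = 3x² − 12x + 21. Remainder: 2.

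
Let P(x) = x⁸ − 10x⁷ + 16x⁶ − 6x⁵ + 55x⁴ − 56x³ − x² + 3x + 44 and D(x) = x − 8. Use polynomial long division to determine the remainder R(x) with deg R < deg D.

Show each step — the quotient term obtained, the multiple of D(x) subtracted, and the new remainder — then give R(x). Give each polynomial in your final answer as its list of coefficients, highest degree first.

Step 1: lead(x⁸ − 10x⁷ + 16x⁶ − 6x⁵ + 55x⁴ − 56x³ − x² + 3x + 44) ÷ lead(D) = x⁸ ÷ x = x⁷. Subtract (x⁷)·D = x⁸ − 8x⁷. Remainder: −2x⁷ + 16x⁶ − 6x⁵ + 55x⁴ − 56x³ − x² + 3x + 44.
Step 2: lead(−2x⁷ + 16x⁶ − 6x⁵ + 55x⁴ − 56x³ − x² + 3x + 44) ÷ lead(D) = −2x⁷ ÷ x = −2x⁶. Subtract (−2x⁶)·D = −2x⁷ + 16x⁶. Remainder: −6x⁵ + 55x⁴ − 56x³ − x² + 3x + 44.
Step 3: lead(−6x⁵ + 55x⁴ − 56x³ − x² + 3x + 44) ÷ lead(D) = −6x⁵ ÷ x = −6x⁴. Subtract (−6x⁴)·D = −6x⁵ + 48x⁴. Remainder: 7x⁴ − 56x³ − x² + 3x + 44.
Step 4: lead(7x⁴ − 56x³ − x² + 3x + 44) ÷ lead(D) = 7x⁴ ÷ x = 7x³. Subtract (7x³)·D = 7x⁴ − 56x³. Remainder: −x² + 3x + 44.
Step 5: lead(−x² + 3x + 44) ÷ lead(D) = −x² ÷ x = −x. Subtract (−x)·D = −x² + 8x. Remainder: −5x + 44.
Step 6: lead(−5x + 44) ÷ lead(D) = −5x ÷ x = −5. Subtract (−5)·D = −5x + 40. Remainder: 4.

R = [4]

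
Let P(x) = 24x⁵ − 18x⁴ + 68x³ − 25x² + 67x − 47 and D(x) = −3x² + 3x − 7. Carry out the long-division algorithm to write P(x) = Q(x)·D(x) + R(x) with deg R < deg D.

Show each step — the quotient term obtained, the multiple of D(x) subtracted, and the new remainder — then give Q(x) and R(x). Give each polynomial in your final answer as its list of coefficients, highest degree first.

Q = [-8, -2, -6, 7]; R = [4, 2]

Step 1: lead(24x⁵ − 18x⁴ + 68x³ − 25x² + 67x − 47) ÷ lead(D) = 24x⁵ ÷ −3x² = −8x³. Subtract (−8x³)·D = 24x⁵ − 24x⁴ + 56x³. Remainder: 6x⁴ + 12x³ − 25x² + 67x − 47.
Step 2: lead(6x⁴ + 12x³ − 25x² + 67x − 47) ÷ lead(D) = 6x⁴ ÷ −3x² = −2x². Subtract (−2x²)·D = 6x⁴ − 6x³ + 14x². Remainder: 18x³ − 39x² + 67x − 47.
Step 3: lead(18x³ − 39x² + 67x − 47) ÷ lead(D) = 18x³ ÷ −3x² = −6x. Subtract (−6x)·D = 18x³ − 18x² + 42x. Remainder: −21x² + 25x − 47.
Step 4: lead(−21x² + 25x − 47) ÷ lead(D) = −21x² ÷ −3x² = 7. Subtract (7)·D = −21x² + 21x − 49. Remainder: 4x + 2.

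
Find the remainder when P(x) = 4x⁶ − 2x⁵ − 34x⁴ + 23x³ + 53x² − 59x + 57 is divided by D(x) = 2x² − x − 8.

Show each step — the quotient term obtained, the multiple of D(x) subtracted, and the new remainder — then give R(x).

R(x) = −9x + 9

Step 1: lead(4x⁶ − 2x⁵ − 34x⁴ + 23x³ + 53x² − 59x + 57) ÷ lead(D) = 4x⁶ ÷ 2x² = 2x⁴. Subtract (2x⁴)·D = 4x⁶ − 2x⁵ − 16x⁴. Remainder: −18x⁴ + 23x³ + 53x² − 59x + 57.
Step 2: lead(−18x⁴ + 23x³ + 53x² − 59x + 57) ÷ lead(D) = −18x⁴ ÷ 2x² = −9x². Subtract (−9x²)·D = −18x⁴ + 9x³ + 72x². Remainder: 14x³ − 19x² − 59x + 57.
Step 3: lead(14x³ − 19x² − 59x + 57) ÷ lead(D) = 14x³ ÷ 2x² = 7x. Subtract (7x)·D = 14x³ − 7x² − 56x. Remainder: −12x² − 3x + 57.
Step 4: lead(−12x² − 3x + 57) ÷ lead(D) = −12x² ÷ 2x² = −6. Subtract (−6)·D = −12x² + 6x + 48. Remainder: −9x + 9.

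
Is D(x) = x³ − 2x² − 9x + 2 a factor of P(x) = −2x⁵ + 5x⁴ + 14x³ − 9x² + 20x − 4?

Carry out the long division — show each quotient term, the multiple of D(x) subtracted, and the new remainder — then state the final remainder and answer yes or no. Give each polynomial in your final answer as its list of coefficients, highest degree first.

Step 1: lead(−2x⁵ + 5x⁴ + 14x³ − 9x² + 20x − 4) ÷ lead(D) = −2x⁵ ÷ x³ = −2x². Subtract (−2x²)·D = −2x⁵ + 4x⁴ + 18x³ − 4x². Remainder: x⁴ − 4x³ − 5x² + 20x − 4.
Step 2: lead(x⁴ − 4x³ − 5x² + 20x − 4) ÷ lead(D) = x⁴ ÷ x³ = x. Subtract (x)·D = x⁴ − 2x³ − 9x² + 2x. Remainder: −2x³ + 4x² + 18x − 4.
Step 3: lead(−2x³ + 4x² + 18x − 4) ÷ lead(D) = −2x³ ÷ x³ = −2. Subtract (−2)·D = −2x³ + 4x² + 18x − 4. Remainder: 0.

R = [0], so D(x) is a factor of P(x). yes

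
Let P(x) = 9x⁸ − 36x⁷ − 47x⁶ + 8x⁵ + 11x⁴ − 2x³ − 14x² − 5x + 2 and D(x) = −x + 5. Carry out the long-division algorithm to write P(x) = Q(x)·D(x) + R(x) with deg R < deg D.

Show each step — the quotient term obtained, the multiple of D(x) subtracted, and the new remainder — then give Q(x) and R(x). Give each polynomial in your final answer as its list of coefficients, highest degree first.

Step 1: lead(9x⁸ − 36x⁷ − 47x⁶ + 8x⁵ + 11x⁴ − 2x³ − 14x² − 5x + 2) ÷ lead(D) = 9x⁸ ÷ −x = −9x⁷. Subtract (−9x⁷)·D = 9x⁸ − 45x⁷. Remainder: 9x⁷ − 47x⁶ + 8x⁵ + 11x⁴ − 2x³ − 14x² − 5x + 2.
Step 2: lead(9x⁷ − 47x⁶ + 8x⁵ + 11x⁴ − 2x³ − 14x² − 5x + 2) ÷ lead(D) = 9x⁷ ÷ −x = −9x⁶. Subtract (−9x⁶)·D = 9x⁷ − 45x⁶. Remainder: −2x⁶ + 8x⁵ + 11x⁴ − 2x³ − 14x² − 5x + 2.
Step 3: lead(−2x⁶ + 8x⁵ + 11x⁴ − 2x³ − 14x² − 5x + 2) ÷ lead(D) = −2x⁶ ÷ −x = 2x⁵. Subtract (2x⁵)·D = −2x⁶ + 10x⁵. Remainder: −2x⁵ + 11x⁴ − 2x³ − 14x² − 5x + 2.
Step 4: lead(−2x⁵ + 11x⁴ − 2x³ − 14x² − 5x + 2) ÷ lead(D) = −2x⁵ ÷ −x = 2x⁴. Subtract (2x⁴)·D = −2x⁵ + 10x⁴. Remainder: x⁴ − 2x³ − 14x² − 5x + 2.
Step 5: lead(x⁴ − 2x³ − 14x² − 5x + 2) ÷ lead(D) = x⁴ ÷ −x = −x³. Subtract (−x³)·D = x⁴ − 5x³. Remainder: 3x³ − 14x² − 5x + 2.
Step 6: lead(3x³ − 14x² − 5x + 2) ÷ lead(D) = 3x³ ÷ −x = −3x². Subtract (−3x²)·D = 3x³ − 15x². Remainder: x² − 5x + 2.
Step 7: lead(x² − 5x + 2) ÷ lead(D) = x² ÷ −x = −x. Subtract (−x)·D = x² − 5x. Remainder: 2.

Q = [-9, -9, 2, 2, -1, -3, -1, 0]; R = [2]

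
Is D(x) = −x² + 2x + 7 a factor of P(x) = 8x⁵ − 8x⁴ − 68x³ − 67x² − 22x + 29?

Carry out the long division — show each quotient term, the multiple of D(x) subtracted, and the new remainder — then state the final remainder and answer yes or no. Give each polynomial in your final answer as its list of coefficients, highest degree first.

R = [8], so D(x) is not a factor of P(x). no

Step 1: lead(8x⁵ − 8x⁴ − 68x³ − 67x² − 22x + 29) ÷ lead(D) = 8x⁵ ÷ −x² = −8x³. Subtract (−8x³)·D = 8x⁵ − 16x⁴ − 56x³. Remainder: 8x⁴ − 12x³ − 67x² − 22x + 29.
Step 2: lead(8x⁴ − 12x³ − 67x² − 22x + 29) ÷ lead(D) = 8x⁴ ÷ −x² = −8x². Subtract (−8x²)·D = 8x⁴ − 16x³ − 56x². Remainder: 4x³ − 11x² − 22x + 29.
Step 3: lead(4x³ − 11x² − 22x + 29) ÷ lead(D) = 4x³ ÷ −x² = −4x. Subtract (−4x)·D = 4x³ − 8x² − 28x. Remainder: −3x² + 6x + 29.
Step 4: lead(−3x² + 6x + 29) ÷ lead(D) = −3x² ÷ −x² = 3. Subtract (3)·D = −3x² + 6x + 21. Remainder: 8.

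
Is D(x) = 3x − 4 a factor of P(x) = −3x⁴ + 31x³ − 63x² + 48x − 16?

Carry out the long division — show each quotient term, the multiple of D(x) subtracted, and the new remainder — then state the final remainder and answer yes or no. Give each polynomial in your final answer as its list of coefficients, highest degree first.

Step 1: lead(−3x⁴ + 31x³ − 63x² + 48x − 16) ÷ lead(D) = −3x⁴ ÷ 3x = −x³. Subtract (−x³)·D = −3x⁴ + 4x³. Remainder: 27x³ − 63x² + 48x − 16.
Step 2: lead(27x³ − 63x² + 48x − 16) ÷ lead(D) = 27x³ ÷ 3x = 9x². Subtract (9x²)·D = 27x³ − 36x². Remainder: −27x² + 48x − 16.
Step 3: lead(−27x² + 48x − 16) ÷ lead(D) = −27x² ÷ 3x = −9x. Subtract (−9x)·D = −27x² + 36x. Remainder: 12x − 16.
Step 4: lead(12x − 16) ÷ lead(D) = 12x ÷ 3x = 4. Subtract (4)·D = 12x − 16. Remainder: 0.

R = [0], so D(x) is a factor of P(x). yes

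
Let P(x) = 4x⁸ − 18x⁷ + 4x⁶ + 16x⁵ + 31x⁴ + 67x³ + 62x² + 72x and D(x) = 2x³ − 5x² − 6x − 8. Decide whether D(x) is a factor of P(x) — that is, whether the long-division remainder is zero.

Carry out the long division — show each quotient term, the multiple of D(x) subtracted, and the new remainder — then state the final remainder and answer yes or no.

R(x) = 0, so D(x) is a factor of P(x). yes

Step 1: lead(4x⁸ − 18x⁷ + 4x⁶ + 16x⁵ + 31x⁴ + 67x³ + 62x² + 72x) ÷ lead(D) = 4x⁸ ÷ 2x³ = 2x⁵. Subtract (2x⁵)·D = 4x⁸ − 10x⁷ − 12x⁶ − 16x⁵. Remainder: −8x⁷ + 16x⁶ + 32x⁵ + 31x⁴ + 67x³ + 62x² + 72x.
Step 2: lead(−8x⁷ + 16x⁶ + 32x⁵ + 31x⁴ + 67x³ + 62x² + 72x) ÷ lead(D) = −8x⁷ ÷ 2x³ = −4x⁴. Subtract (−4x⁴)·D = −8x⁷ + 20x⁶ + 24x⁵ + 32x⁴. Remainder: −4x⁶ + 8x⁵ − x⁴ + 67x³ + 62x² + 72x.
Step 3: lead(−4x⁶ + 8x⁵ − x⁴ + 67x³ + 62x² + 72x) ÷ lead(D) = −4x⁶ ÷ 2x³ = −2x³. Subtract (−2x³)·D = −4x⁶ + 10x⁵ + 12x⁴ + 16x³. Remainder: −2x⁵ − 13x⁴ + 51x³ + 62x² + 72x.
Step 4: lead(−2x⁵ − 13x⁴ + 51x³ + 62x² + 72x) ÷ lead(D) = −2x⁵ ÷ 2x³ = −x². Subtract (−x²)·D = −2x⁵ + 5x⁴ + 6x³ + 8x². Remainder: −18x⁴ + 45x³ + 54x² + 72x.
Step 5: lead(−18x⁴ + 45x³ + 54x² + 72x) ÷ lead(D) = −18x⁴ ÷ 2x³ = −9x. Subtract (−9x)·D = −18x⁴ + 45x³ + 54x² + 72x. Remainder: 0.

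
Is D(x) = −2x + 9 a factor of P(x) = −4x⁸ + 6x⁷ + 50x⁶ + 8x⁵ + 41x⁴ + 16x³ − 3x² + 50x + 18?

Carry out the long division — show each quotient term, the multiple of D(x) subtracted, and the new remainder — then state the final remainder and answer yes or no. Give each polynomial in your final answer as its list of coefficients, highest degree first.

R = [0], so D(x) is a factor of P(x). yes

Step 1: lead(−4x⁸ + 6x⁷ + 50x⁶ + 8x⁵ + 41x⁴ + 16x³ − 3x² + 50x + 18) ÷ lead(D) = −4x⁸ ÷ −2x = 2x⁷. Subtract (2x⁷)·D = −4x⁸ + 18x⁷. Remainder: −12x⁷ + 50x⁶ + 8x⁵ + 41x⁴ + 16x³ − 3x² + 50x + 18.
Step 2: lead(−12x⁷ + 50x⁶ + 8x⁵ + 41x⁴ + 16x³ − 3x² + 50x + 18) ÷ lead(D) = −12x⁷ ÷ −2x = 6x⁶. Subtract (6x⁶)·D = −12x⁷ + 54x⁶. Remainder: −4x⁶ + 8x⁵ + 41x⁴ + 16x³ − 3x² + 50x + 18.
Step 3: lead(−4x⁶ + 8x⁵ + 41x⁴ + 16x³ − 3x² + 50x + 18) ÷ lead(D) = −4x⁶ ÷ −2x = 2x⁵. Subtract (2x⁵)·D = −4x⁶ + 18x⁵. Remainder: −10x⁵ + 41x⁴ + 16x³ − 3x² + 50x + 18.
Step 4: lead(−10x⁵ + 41x⁴ + 16x³ − 3x² + 50x + 18) ÷ lead(D) = −10x⁵ ÷ −2x = 5x⁴. Subtract (5x⁴)·D = −10x⁵ + 45x⁴. Remainder: −4x⁴ + 16x³ − 3x² + 50x + 18.
Step 5: lead(−4x⁴ + 16x³ − 3x² + 50x + 18) ÷ lead(D) = −4x⁴ ÷ −2x = 2x³. Subtract (2x³)·D = −4x⁴ + 18x³. Remainder: −2x³ − 3x² + 50x + 18.
Step 6: lead(−2x³ − 3x² + 50x + 18) ÷ lead(D) = −2x³ ÷ −2x = x². Subtract (x²)·D = −2x³ + 9x². Remainder: −12x² + 50x + 18.
Step 7: lead(−12x² + 50x + 18) ÷ lead(D) = −12x² ÷ −2x = 6x. Subtract (6x)·D = −12x² + 54x. Remainder: −4x + 18.
Step 8: lead(−4x + 18) ÷ lead(D) = −4x ÷ −2x = 2. Subtract (2)·D = −4x + 18. Remainder: 0.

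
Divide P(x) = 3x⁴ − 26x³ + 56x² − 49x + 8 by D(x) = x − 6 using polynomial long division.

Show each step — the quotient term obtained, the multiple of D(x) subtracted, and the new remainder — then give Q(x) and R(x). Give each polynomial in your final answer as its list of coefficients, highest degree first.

Q = [3, -8, 8, -1]; R = [2]

Step 1: lead(3x⁴ − 26x³ + 56x² − 49x + 8) ÷ lead(D) = 3x⁴ ÷ x = 3x³. Subtract (3x³)·D = 3x⁴ − 18x³. Remainder: −8x³ + 56x² − 49x + 8.
Step 2: lead(−8x³ + 56x² − 49x + 8) ÷ lead(D) = −8x³ ÷ x = −8x². Subtract (−8x²)·D = −8x³ + 48x². Remainder: 8x² − 49x + 8.
Step 3: lead(8x² − 49x + 8) ÷ lead(D) = 8x² ÷ x = 8x. Subtract (8x)·D = 8x² − 48x. Remainder: −x + 8.
Step 4: lead(−x + 8) ÷ lead(D) = −x ÷ x = −1. Subtract (−1)·D = −x + 6. Remainder: 2.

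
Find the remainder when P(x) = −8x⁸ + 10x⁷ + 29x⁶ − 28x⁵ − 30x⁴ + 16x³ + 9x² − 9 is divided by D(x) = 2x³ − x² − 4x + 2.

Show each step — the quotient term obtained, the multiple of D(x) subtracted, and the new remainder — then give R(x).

Step 1: lead(−8x⁸ + 10x⁷ + 29x⁶ − 28x⁵ − 30x⁴ + 16x³ + 9x² − 9) ÷ lead(D) = −8x⁸ ÷ 2x³ = −4x⁵. Subtract (−4x⁵)·D = −8x⁸ + 4x⁷ + 16x⁶ − 8x⁵. Remainder: 6x⁷ + 13x⁶ − 20x⁵ − 30x⁴ + 16x³ + 9x² − 9.
Step 2: lead(6x⁷ + 13x⁶ − 20x⁵ − 30x⁴ + 16x³ + 9x² − 9) ÷ lead(D) = 6x⁷ ÷ 2x³ = 3x⁴. Subtract (3x⁴)·D = 6x⁷ − 3x⁶ − 12x⁵ + 6x⁴. Remainder: 16x⁶ − 8x⁵ − 36x⁴ + 16x³ + 9x² − 9.
Step 3: lead(16x⁶ − 8x⁵ − 36x⁴ + 16x³ + 9x² − 9) ÷ lead(D) = 16x⁶ ÷ 2x³ = 8x³. Subtract (8x³)·D = 16x⁶ − 8x⁵ − 32x⁴ + 16x³. Remainder: −4x⁴ + 9x² − 9.
Step 4: lead(−4x⁴ + 9x² − 9) ÷ lead(D) = −4x⁴ ÷ 2x³ = −2x. Subtract (−2x)·D = −4x⁴ + 2x³ + 8x² − 4x. Remainder: −2x³ + x² + 4x − 9.
Step 5: lead(−2x³ + x² + 4x − 9) ÷ lead(D) = −2x³ ÷ 2x³ = −1. Subtract (−1)·D = −2x³ + x² + 4x − 2. Remainder: −7.

R(x) = −7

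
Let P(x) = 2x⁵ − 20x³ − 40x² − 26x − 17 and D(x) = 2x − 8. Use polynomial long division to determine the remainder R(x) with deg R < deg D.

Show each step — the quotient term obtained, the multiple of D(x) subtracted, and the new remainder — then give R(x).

R(x) = 7

Step 1: lead(2x⁵ − 20x³ − 40x² − 26x − 17) ÷ lead(D) = 2x⁵ ÷ 2x = x⁴. Subtract (x⁴)·D = 2x⁵ − 8x⁴. Remainder: 8x⁴ − 20x³ − 40x² − 26x − 17.
Step 2: lead(8x⁴ − 20x³ − 40x² − 26x − 17) ÷ lead(D) = 8x⁴ ÷ 2x = 4x³. Subtract (4x³)·D = 8x⁴ − 32x³. Remainder: 12x³ − 40x² − 26x − 17.
Step 3: lead(12x³ − 40x² − 26x − 17) ÷ lead(D) = 12x³ ÷ 2x = 6x². Subtract (6x²)·D = 12x³ − 48x². Remainder: 8x² − 26x − 17.
Step 4: lead(8x² − 26x − 17) ÷ lead(D) = 8x² ÷ 2x = 4x. Subtract (4x)·D = 8x² − 32x. Remainder: 6x − 17.
Step 5: lead(6x − 17) ÷ lead(D) = 6x ÷ 2x = 3. Subtract (3)·D = 6x − 24. Remainder: 7.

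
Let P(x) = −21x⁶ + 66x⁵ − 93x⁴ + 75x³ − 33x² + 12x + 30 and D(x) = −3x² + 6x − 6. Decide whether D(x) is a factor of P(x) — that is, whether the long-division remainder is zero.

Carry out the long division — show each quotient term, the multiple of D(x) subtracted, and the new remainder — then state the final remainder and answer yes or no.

R(x) = 0, so D(x) is a factor of P(x). yes

Step 1: lead(−21x⁶ + 66x⁵ − 93x⁴ + 75x³ − 33x² + 12x + 30) ÷ lead(D) = −21x⁶ ÷ −3x² = 7x⁴. Subtract (7x⁴)·D = −21x⁶ + 42x⁵ − 42x⁴. Remainder: 24x⁵ − 51x⁴ + 75x³ − 33x² + 12x + 30.
Step 2: lead(24x⁵ − 51x⁴ + 75x³ − 33x² + 12x + 30) ÷ lead(D) = 24x⁵ ÷ −3x² = −8x³. Subtract (−8x³)·D = 24x⁵ − 48x⁴ + 48x³. Remainder: −3x⁴ + 27x³ − 33x² + 12x + 30.
Step 3: lead(−3x⁴ + 27x³ − 33x² + 12x + 30) ÷ lead(D) = −3x⁴ ÷ −3x² = x². Subtract (x²)·D = −3x⁴ + 6x³ − 6x². Remainder: 21x³ − 27x² + 12x + 30.
Step 4: lead(21x³ − 27x² + 12x + 30) ÷ lead(D) = 21x³ ÷ −3x² = −7x. Subtract (−7x)·D = 21x³ − 42x² + 42x. Remainder: 15x² − 30x + 30.
Step 5: lead(15x² − 30x + 30) ÷ lead(D) = 15x² ÷ −3x² = −5. Subtract (−5)·D = 15x² − 30x + 30. Remainder: 0.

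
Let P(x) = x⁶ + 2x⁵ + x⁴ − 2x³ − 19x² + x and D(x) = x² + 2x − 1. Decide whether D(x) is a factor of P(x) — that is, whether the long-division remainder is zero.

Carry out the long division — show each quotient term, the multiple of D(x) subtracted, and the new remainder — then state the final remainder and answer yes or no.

R(x) = 5x − 5, so D(x) is not a factor of P(x). no

Step 1: lead(x⁶ + 2x⁵ + x⁴ − 2x³ − 19x² + x) ÷ lead(D) = x⁶ ÷ x² = x⁴. Subtract (x⁴)·D = x⁶ + 2x⁵ − x⁴. Remainder: 2x⁴ − 2x³ − 19x² + x.
Step 2: lead(2x⁴ − 2x³ − 19x² + x) ÷ lead(D) = 2x⁴ ÷ x² = 2x². Subtract (2x²)·D = 2x⁴ + 4x³ − 2x². Remainder: −6x³ − 17x² + x.
Step 3: lead(−6x³ − 17x² + x) ÷ lead(D) = −6x³ ÷ x² = −6x. Subtract (−6x)·D = −6x³ − 12x² + 6x. Remainder: −5x² − 5x.
Step 4: lead(−5x² − 5x) ÷ lead(D) = −5x² ÷ x² = −5. Subtract (−5)·D = −5x² − 10x + 5. Remainder: 5x − 5.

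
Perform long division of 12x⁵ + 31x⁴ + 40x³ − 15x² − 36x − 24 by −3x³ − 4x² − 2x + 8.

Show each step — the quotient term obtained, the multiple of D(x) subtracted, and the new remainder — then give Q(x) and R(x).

Q(x) = −4x² − 5x − 4; R(x) = −9x² − 4x + 8

Step 1: lead(12x⁵ + 31x⁴ + 40x³ − 15x² − 36x − 24) ÷ lead(D) = 12x⁵ ÷ −3x³ = −4x². Subtract (−4x²)·D = 12x⁵ + 16x⁴ + 8x³ − 32x². Remainder: 15x⁴ + 32x³ + 17x² − 36x − 24.
Step 2: lead(15x⁴ + 32x³ + 17x² − 36x − 24) ÷ lead(D) = 15x⁴ ÷ −3x³ = −5x. Subtract (−5x)·D = 15x⁴ + 20x³ + 10x² − 40x. Remainder: 12x³ + 7x² + 4x − 24.
Step 3: lead(12x³ + 7x² + 4x − 24) ÷ lead(D) = 12x³ ÷ −3x³ = −4. Subtract (−4)·D = 12x³ + 16x² + 8x − 32. Remainder: −9x² − 4x + 8.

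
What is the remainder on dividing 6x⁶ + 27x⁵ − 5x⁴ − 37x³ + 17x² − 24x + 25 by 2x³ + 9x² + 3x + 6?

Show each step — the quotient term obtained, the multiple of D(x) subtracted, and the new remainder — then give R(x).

R(x) = 2x² + 6x + 1

Step 1: lead(6x⁶ + 27x⁵ − 5x⁴ − 37x³ + 17x² − 24x + 25) ÷ lead(D) = 6x⁶ ÷ 2x³ = 3x³. Subtract (3x³)·D = 6x⁶ + 27x⁵ + 9x⁴ + 18x³. Remainder: −14x⁴ − 55x³ + 17x² − 24x + 25.
Step 2: lead(−14x⁴ − 55x³ + 17x² − 24x + 25) ÷ lead(D) = −14x⁴ ÷ 2x³ = −7x. Subtract (−7x)·D = −14x⁴ − 63x³ − 21x² − 42x. Remainder: 8x³ + 38x² + 18x + 25.
Step 3: lead(8x³ + 38x² + 18x + 25) ÷ lead(D) = 8x³ ÷ 2x³ = 4. Subtract (4)·D = 8x³ + 36x² + 12x + 24. Remainder: 2x² + 6x + 1.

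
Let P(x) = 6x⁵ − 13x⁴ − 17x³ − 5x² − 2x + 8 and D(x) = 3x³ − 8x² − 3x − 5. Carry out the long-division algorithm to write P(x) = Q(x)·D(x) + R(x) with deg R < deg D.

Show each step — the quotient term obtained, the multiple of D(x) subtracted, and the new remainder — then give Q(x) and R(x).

Step 1: lead(6x⁵ − 13x⁴ − 17x³ − 5x² − 2x + 8) ÷ lead(D) = 6x⁵ ÷ 3x³ = 2x². Subtract (2x²)·D = 6x⁵ − 16x⁴ − 6x³ − 10x². Remainder: 3x⁴ − 11x³ + 5x² − 2x + 8.
Step 2: lead(3x⁴ − 11x³ + 5x² − 2x + 8) ÷ lead(D) = 3x⁴ ÷ 3x³ = x. Subtract (x)·D = 3x⁴ − 8x³ − 3x² − 5x. Remainder: −3x³ + 8x² + 3x + 8.
Step 3: lead(−3x³ + 8x² + 3x + 8) ÷ lead(D) = −3x³ ÷ 3x³ = −1. Subtract (−1)·D = −3x³ + 8x² + 3x + 5. Remainder: 3.

Q(x) = 2x² + x − 1; R(x) = 3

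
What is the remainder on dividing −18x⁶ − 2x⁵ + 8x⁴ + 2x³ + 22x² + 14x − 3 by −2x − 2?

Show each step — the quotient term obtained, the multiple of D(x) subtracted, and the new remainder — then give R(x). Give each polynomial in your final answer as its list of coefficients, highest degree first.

R = [-5]

Step 1: lead(−18x⁶ − 2x⁵ + 8x⁴ + 2x³ + 22x² + 14x − 3) ÷ lead(D) = −18x⁶ ÷ −2x = 9x⁵. Subtract (9x⁵)·D = −18x⁶ − 18x⁵. Remainder: 16x⁵ + 8x⁴ + 2x³ + 22x² + 14x − 3.
Step 2: lead(16x⁵ + 8x⁴ + 2x³ + 22x² + 14x − 3) ÷ lead(D) = 16x⁵ ÷ −2x = −8x⁴. Subtract (−8x⁴)·D = 16x⁵ + 16x⁴. Remainder: −8x⁴ + 2x³ + 22x² + 14x − 3.
Step 3: lead(−8x⁴ + 2x³ + 22x² + 14x − 3) ÷ lead(D) = −8x⁴ ÷ −2x = 4x³. Subtract (4x³)·D = −8x⁴ − 8x³. Remainder: 10x³ + 22x² + 14x − 3.
Step 4: lead(10x³ + 22x² + 14x − 3) ÷ lead(D) = 10x³ ÷ −2x = −5x². Subtract (−5x²)·D = 10x³ + 10x². Remainder: 12x² + 14x − 3.
Step 5: lead(12x² + 14x − 3) ÷ lead(D) = 12x² ÷ −2x = −6x. Subtract (−6x)·D = 12x² + 12x. Remainder: 2x − 3.
Step 6: lead(2x − 3) ÷ lead(D) = 2x ÷ −2x = −1. Subtract (−1)·D = 2x + 2. Remainder: −5.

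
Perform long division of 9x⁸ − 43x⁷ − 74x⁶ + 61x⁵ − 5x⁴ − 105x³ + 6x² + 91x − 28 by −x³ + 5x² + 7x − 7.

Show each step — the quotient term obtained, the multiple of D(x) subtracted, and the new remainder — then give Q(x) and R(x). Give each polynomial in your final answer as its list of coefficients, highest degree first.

Step 1: lead(9x⁸ − 43x⁷ − 74x⁶ + 61x⁵ − 5x⁴ − 105x³ + 6x² + 91x − 28) ÷ lead(D) = 9x⁸ ÷ −x³ = −9x⁵. Subtract (−9x⁵)·D = 9x⁸ − 45x⁷ − 63x⁶ + 63x⁵. Remainder: 2x⁷ − 11x⁶ − 2x⁵ − 5x⁴ − 105x³ + 6x² + 91x − 28.
Step 2: lead(2x⁷ − 11x⁶ − 2x⁵ − 5x⁴ − 105x³ + 6x² + 91x − 28) ÷ lead(D) = 2x⁷ ÷ −x³ = −2x⁴. Subtract (−2x⁴)·D = 2x⁷ − 10x⁶ − 14x⁵ + 14x⁴. Remainder: −x⁶ + 12x⁵ − 19x⁴ − 105x³ + 6x² + 91x − 28.
Step 3: lead(−x⁶ + 12x⁵ − 19x⁴ − 105x³ + 6x² + 91x − 28) ÷ lead(D) = −x⁶ ÷ −x³ = x³. Subtract (x³)·D = −x⁶ + 5x⁵ + 7x⁴ − 7x³. Remainder: 7x⁵ − 26x⁴ − 98x³ + 6x² + 91x − 28.
Step 4: lead(7x⁵ − 26x⁴ − 98x³ + 6x² + 91x − 28) ÷ lead(D) = 7x⁵ ÷ −x³ = −7x². Subtract (−7x²)·D = 7x⁵ − 35x⁴ − 49x³ + 49x². Remainder: 9x⁴ − 49x³ − 43x² + 91x − 28.
Step 5: lead(9x⁴ − 49x³ − 43x² + 91x − 28) ÷ lead(D) = 9x⁴ ÷ −x³ = −9x. Subtract (−9x)·D = 9x⁴ − 45x³ − 63x² + 63x. Remainder: −4x³ + 20x² + 28x − 28.
Step 6: lead(−4x³ + 20x² + 28x − 28) ÷ lead(D) = −4x³ ÷ −x³ = 4. Subtract (4)·D = −4x³ + 20x² + 28x − 28. Remainder: 0.

Q = [-9, -2, 1, -7, -9, 4]; R = [0]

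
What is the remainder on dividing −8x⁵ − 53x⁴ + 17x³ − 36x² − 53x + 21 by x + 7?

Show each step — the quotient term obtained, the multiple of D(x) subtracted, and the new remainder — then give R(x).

R(x) = 0

Step 1: lead(−8x⁵ − 53x⁴ + 17x³ − 36x² − 53x + 21) ÷ lead(D) = −8x⁵ ÷ x = −8x⁴. Subtract (−8x⁴)·D = −8x⁵ − 56x⁴. Remainder: 3x⁴ + 17x³ − 36x² − 53x + 21.
Step 2: lead(3x⁴ + 17x³ − 36x² − 53x + 21) ÷ lead(D) = 3x⁴ ÷ x = 3x³. Subtract (3x³)·D = 3x⁴ + 21x³. Remainder: −4x³ − 36x² − 53x + 21.
Step 3: lead(−4x³ − 36x² − 53x + 21) ÷ lead(D) = −4x³ ÷ x = −4x². Subtract (−4x²)·D = −4x³ − 28x². Remainder: −8x² − 53x + 21.
Step 4: lead(−8x² − 53x + 21) ÷ lead(D) = −8x² ÷ x = −8x. Subtract (−8x)·D = −8x² − 56x. Remainder: 3x + 21.
Step 5: lead(3x + 21) ÷ lead(D) = 3x ÷ x = 3. Subtract (3)·D = 3x + 21. Remainder: 0.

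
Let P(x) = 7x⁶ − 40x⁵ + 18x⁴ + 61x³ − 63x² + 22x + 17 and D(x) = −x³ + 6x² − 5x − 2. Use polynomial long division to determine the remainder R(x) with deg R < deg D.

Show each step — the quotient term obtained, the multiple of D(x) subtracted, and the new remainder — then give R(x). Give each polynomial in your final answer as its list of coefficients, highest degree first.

Step 1: lead(7x⁶ − 40x⁵ + 18x⁴ + 61x³ − 63x² + 22x + 17) ÷ lead(D) = 7x⁶ ÷ −x³ = −7x³. Subtract (−7x³)·D = 7x⁶ − 42x⁵ + 35x⁴ + 14x³. Remainder: 2x⁵ − 17x⁴ + 47x³ − 63x² + 22x + 17.
Step 2: lead(2x⁵ − 17x⁴ + 47x³ − 63x² + 22x + 17) ÷ lead(D) = 2x⁵ ÷ −x³ = −2x². Subtract (−2x²)·D = 2x⁵ − 12x⁴ + 10x³ + 4x². Remainder: −5x⁴ + 37x³ − 67x² + 22x + 17.
Step 3: lead(−5x⁴ + 37x³ − 67x² + 22x + 17) ÷ lead(D) = −5x⁴ ÷ −x³ = 5x. Subtract (5x)·D = −5x⁴ + 30x³ − 25x² − 10x. Remainder: 7x³ − 42x² + 32x + 17.
Step 4: lead(7x³ − 42x² + 32x + 17) ÷ lead(D) = 7x³ ÷ −x³ = −7. Subtract (−7)·D = 7x³ − 42x² + 35x + 14. Remainder: −3x + 3.

R = [-3, 3]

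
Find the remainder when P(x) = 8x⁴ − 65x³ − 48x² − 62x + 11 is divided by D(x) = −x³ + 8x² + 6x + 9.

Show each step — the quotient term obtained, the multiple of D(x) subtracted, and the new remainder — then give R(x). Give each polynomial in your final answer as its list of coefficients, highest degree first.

Step 1: lead(8x⁴ − 65x³ − 48x² − 62x + 11) ÷ lead(D) = 8x⁴ ÷ −x³ = −8x. Subtract (−8x)·D = 8x⁴ − 64x³ − 48x² − 72x. Remainder: −x³ + 10x + 11.
Step 2: lead(−x³ + 10x + 11) ÷ lead(D) = −x³ ÷ −x³ = 1. Subtract (1)·D = −x³ + 8x² + 6x + 9. Remainder: −8x² + 4x + 2.

R = [-8, 4, 2]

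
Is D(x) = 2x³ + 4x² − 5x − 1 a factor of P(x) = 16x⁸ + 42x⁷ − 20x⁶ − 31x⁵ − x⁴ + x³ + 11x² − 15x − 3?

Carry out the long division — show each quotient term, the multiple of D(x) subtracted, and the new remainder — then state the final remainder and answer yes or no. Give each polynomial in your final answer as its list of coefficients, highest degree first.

R = [0], so D(x) is a factor of P(x). yes

Step 1: lead(16x⁸ + 42x⁷ − 20x⁶ − 31x⁵ − x⁴ + x³ + 11x² − 15x − 3) ÷ lead(D) = 16x⁸ ÷ 2x³ = 8x⁵. Subtract (8x⁵)·D = 16x⁸ + 32x⁷ − 40x⁶ − 8x⁵. Remainder: 10x⁷ + 20x⁶ − 23x⁵ − x⁴ + x³ + 11x² − 15x − 3.
Step 2: lead(10x⁷ + 20x⁶ − 23x⁵ − x⁴ + x³ + 11x² − 15x − 3) ÷ lead(D) = 10x⁷ ÷ 2x³ = 5x⁴. Subtract (5x⁴)·D = 10x⁷ + 20x⁶ − 25x⁵ − 5x⁴. Remainder: 2x⁵ + 4x⁴ + x³ + 11x² − 15x − 3.
Step 3: lead(2x⁵ + 4x⁴ + x³ + 11x² − 15x − 3) ÷ lead(D) = 2x⁵ ÷ 2x³ = x². Subtract (x²)·D = 2x⁵ + 4x⁴ − 5x³ − x². Remainder: 6x³ + 12x² − 15x − 3.
Step 4: lead(6x³ + 12x² − 15x − 3) ÷ lead(D) = 6x³ ÷ 2x³ = 3. Subtract (3)·D = 6x³ + 12x² − 15x − 3. Remainder: 0.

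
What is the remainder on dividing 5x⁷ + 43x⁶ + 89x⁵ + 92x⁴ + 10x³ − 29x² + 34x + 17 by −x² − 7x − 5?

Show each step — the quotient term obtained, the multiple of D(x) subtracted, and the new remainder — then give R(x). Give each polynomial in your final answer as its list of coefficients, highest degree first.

Step 1: lead(5x⁷ + 43x⁶ + 89x⁵ + 92x⁴ + 10x³ − 29x² + 34x + 17) ÷ lead(D) = 5x⁷ ÷ −x² = −5x⁵. Subtract (−5x⁵)·D = 5x⁷ + 35x⁶ + 25x⁵. Remainder: 8x⁶ + 64x⁵ + 92x⁴ + 10x³ − 29x² + 34x + 17.
Step 2: lead(8x⁶ + 64x⁵ + 92x⁴ + 10x³ − 29x² + 34x + 17) ÷ lead(D) = 8x⁶ ÷ −x² = −8x⁴. Subtract (−8x⁴)·D = 8x⁶ + 56x⁵ + 40x⁴. Remainder: 8x⁵ + 52x⁴ + 10x³ − 29x² + 34x + 17.
Step 3: lead(8x⁵ + 52x⁴ + 10x³ − 29x² + 34x + 17) ÷ lead(D) = 8x⁵ ÷ −x² = −8x³. Subtract (−8x³)·D = 8x⁵ + 56x⁴ + 40x³. Remainder: −4x⁴ − 30x³ − 29x² + 34x + 17.
Step 4: lead(−4x⁴ − 30x³ − 29x² + 34x + 17) ÷ lead(D) = −4x⁴ ÷ −x² = 4x². Subtract (4x²)·D = −4x⁴ − 28x³ − 20x². Remainder: −2x³ − 9x² + 34x + 17.
Step 5: lead(−2x³ − 9x² + 34x + 17) ÷ lead(D) = −2x³ ÷ −x² = 2x. Subtract (2x)·D = −2x³ − 14x² − 10x. Remainder: 5x² + 44x + 17.
Step 6: lead(5x² + 44x + 17) ÷ lead(D) = 5x² ÷ −x² = −5. Subtract (−5)·D = 5x² + 35x + 25. Remainder: 9x − 8.

R = [9, -8]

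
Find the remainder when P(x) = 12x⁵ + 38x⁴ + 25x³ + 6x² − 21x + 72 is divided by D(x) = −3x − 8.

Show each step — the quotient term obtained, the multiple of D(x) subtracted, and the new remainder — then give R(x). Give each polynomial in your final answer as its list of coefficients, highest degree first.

R = [0]

Step 1: lead(12x⁵ + 38x⁴ + 25x³ + 6x² − 21x + 72) ÷ lead(D) = 12x⁵ ÷ −3x = −4x⁴. Subtract (−4x⁴)·D = 12x⁵ + 32x⁴. Remainder: 6x⁴ + 25x³ + 6x² − 21x + 72.
Step 2: lead(6x⁴ + 25x³ + 6x² − 21x + 72) ÷ lead(D) = 6x⁴ ÷ −3x = −2x³. Subtract (−2x³)·D = 6x⁴ + 16x³. Remainder: 9x³ + 6x² − 21x + 72.
Step 3: lead(9x³ + 6x² − 21x + 72) ÷ lead(D) = 9x³ ÷ −3x = −3x². Subtract (−3x²)·D = 9x³ + 24x². Remainder: −18x² − 21x + 72.
Step 4: lead(−18x² − 21x + 72) ÷ lead(D) = −18x² ÷ −3x = 6x. Subtract (6x)·D = −18x² − 48x. Remainder: 27x + 72.
Step 5: lead(27x + 72) ÷ lead(D) = 27x ÷ −3x = −9. Subtract (−9)·D = 27x + 72. Remainder: 0.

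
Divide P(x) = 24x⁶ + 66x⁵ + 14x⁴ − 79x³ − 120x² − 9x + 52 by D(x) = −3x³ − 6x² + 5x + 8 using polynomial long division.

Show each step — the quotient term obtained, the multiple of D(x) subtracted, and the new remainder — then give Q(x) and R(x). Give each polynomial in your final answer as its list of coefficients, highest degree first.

Q = [-8, -6, -6, 7]; R = [4, -4]

Step 1: lead(24x⁶ + 66x⁵ + 14x⁴ − 79x³ − 120x² − 9x + 52) ÷ lead(D) = 24x⁶ ÷ −3x³ = −8x³. Subtract (−8x³)·D = 24x⁶ + 48x⁵ − 40x⁴ − 64x³. Remainder: 18x⁵ + 54x⁴ − 15x³ − 120x² − 9x + 52.
Step 2: lead(18x⁵ + 54x⁴ − 15x³ − 120x² − 9x + 52) ÷ lead(D) = 18x⁵ ÷ −3x³ = −6x². Subtract (−6x²)·D = 18x⁵ + 36x⁴ − 30x³ − 48x². Remainder: 18x⁴ + 15x³ − 72x² − 9x + 52.
Step 3: lead(18x⁴ + 15x³ − 72x² − 9x + 52) ÷ lead(D) = 18x⁴ ÷ −3x³ = −6x. Subtract (−6x)·D = 18x⁴ + 36x³ − 30x² − 48x. Remainder: −21x³ − 42x² + 39x + 52.
Step 4: lead(−21x³ − 42x² + 39x + 52) ÷ lead(D) = −21x³ ÷ −3x³ = 7. Subtract (7)·D = −21x³ − 42x² + 35x + 56. Remainder: 4x − 4.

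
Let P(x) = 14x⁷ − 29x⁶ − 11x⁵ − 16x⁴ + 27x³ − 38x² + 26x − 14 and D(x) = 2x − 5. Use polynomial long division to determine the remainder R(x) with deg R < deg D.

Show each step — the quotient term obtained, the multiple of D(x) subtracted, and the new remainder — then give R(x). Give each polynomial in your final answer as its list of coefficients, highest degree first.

Step 1: lead(14x⁷ − 29x⁶ − 11x⁵ − 16x⁴ + 27x³ − 38x² + 26x − 14) ÷ lead(D) = 14x⁷ ÷ 2x = 7x⁶. Subtract (7x⁶)·D = 14x⁷ − 35x⁶. Remainder: 6x⁶ − 11x⁵ − 16x⁴ + 27x³ − 38x² + 26x − 14.
Step 2: lead(6x⁶ − 11x⁵ − 16x⁴ + 27x³ − 38x² + 26x − 14) ÷ lead(D) = 6x⁶ ÷ 2x = 3x⁵. Subtract (3x⁵)·D = 6x⁶ − 15x⁵. Remainder: 4x⁵ − 16x⁴ + 27x³ − 38x² + 26x − 14.
Step 3: lead(4x⁵ − 16x⁴ + 27x³ − 38x² + 26x − 14) ÷ lead(D) = 4x⁵ ÷ 2x = 2x⁴. Subtract (2x⁴)·D = 4x⁵ − 10x⁴. Remainder: −6x⁴ + 27x³ − 38x² + 26x − 14.
Step 4: lead(−6x⁴ + 27x³ − 38x² + 26x − 14) ÷ lead(D) = −6x⁴ ÷ 2x = −3x³. Subtract (−3x³)·D = −6x⁴ + 15x³. Remainder: 12x³ − 38x² + 26x − 14.
Step 5: lead(12x³ − 38x² + 26x − 14) ÷ lead(D) = 12x³ ÷ 2x = 6x². Subtract (6x²)·D = 12x³ − 30x². Remainder: −8x² + 26x − 14.
Step 6: lead(−8x² + 26x − 14) ÷ lead(D) = −8x² ÷ 2x = −4x. Subtract (−4x)·D = −8x² + 20x. Remainder: 6x − 14.
Step 7: lead(6x − 14) ÷ lead(D) = 6x ÷ 2x = 3. Subtract (3)·D = 6x − 15. Remainder: 1.

R = [1]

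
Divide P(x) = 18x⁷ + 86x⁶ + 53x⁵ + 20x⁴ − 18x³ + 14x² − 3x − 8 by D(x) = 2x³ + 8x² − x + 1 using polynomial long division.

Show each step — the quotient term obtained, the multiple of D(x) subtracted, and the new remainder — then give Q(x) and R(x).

Q(x) = 9x⁴ + 7x³ + 3x² − 3x + 1; R(x) = x − 9

Step 1: lead(18x⁷ + 86x⁶ + 53x⁵ + 20x⁴ − 18x³ + 14x² − 3x − 8) ÷ lead(D) = 18x⁷ ÷ 2x³ = 9x⁴. Subtract (9x⁴)·D = 18x⁷ + 72x⁶ − 9x⁵ + 9x⁴. Remainder: 14x⁶ + 62x⁵ + 11x⁴ − 18x³ + 14x² − 3x − 8.
Step 2: lead(14x⁶ + 62x⁵ + 11x⁴ − 18x³ + 14x² − 3x − 8) ÷ lead(D) = 14x⁶ ÷ 2x³ = 7x³. Subtract (7x³)·D = 14x⁶ + 56x⁵ − 7x⁴ + 7x³. Remainder: 6x⁵ + 18x⁴ − 25x³ + 14x² − 3x − 8.
Step 3: lead(6x⁵ + 18x⁴ − 25x³ + 14x² − 3x − 8) ÷ lead(D) = 6x⁵ ÷ 2x³ = 3x². Subtract (3x²)·D = 6x⁵ + 24x⁴ − 3x³ + 3x². Remainder: −6x⁴ − 22x³ + 11x² − 3x − 8.
Step 4: lead(−6x⁴ − 22x³ + 11x² − 3x − 8) ÷ lead(D) = −6x⁴ ÷ 2x³ = −3x. Subtract (−3x)·D = −6x⁴ − 24x³ + 3x² − 3x. Remainder: 2x³ + 8x² − 8.
Step 5: lead(2x³ + 8x² − 8) ÷ lead(D) = 2x³ ÷ 2x³ = 1. Subtract (1)·D = 2x³ + 8x² − x + 1. Remainder: x − 9.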